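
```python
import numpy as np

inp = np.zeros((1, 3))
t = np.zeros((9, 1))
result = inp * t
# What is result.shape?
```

(9, 3)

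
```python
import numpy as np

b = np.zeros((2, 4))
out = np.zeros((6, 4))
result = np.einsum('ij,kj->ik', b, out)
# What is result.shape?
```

(2, 6)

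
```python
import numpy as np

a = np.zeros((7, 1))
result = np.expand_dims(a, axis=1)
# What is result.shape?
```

(7, 1, 1)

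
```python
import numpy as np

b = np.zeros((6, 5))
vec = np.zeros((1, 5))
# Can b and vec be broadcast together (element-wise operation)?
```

Yes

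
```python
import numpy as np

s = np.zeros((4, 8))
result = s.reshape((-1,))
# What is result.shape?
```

(32,)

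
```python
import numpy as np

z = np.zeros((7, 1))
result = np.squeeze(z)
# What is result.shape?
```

(7,)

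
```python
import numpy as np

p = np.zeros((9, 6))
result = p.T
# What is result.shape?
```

(6, 9)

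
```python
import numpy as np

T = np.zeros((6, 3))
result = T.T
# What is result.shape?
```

(3, 6)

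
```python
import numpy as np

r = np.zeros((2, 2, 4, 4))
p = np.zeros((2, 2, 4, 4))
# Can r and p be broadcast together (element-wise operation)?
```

Yes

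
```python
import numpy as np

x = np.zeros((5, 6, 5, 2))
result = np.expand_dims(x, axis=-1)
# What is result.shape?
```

(5, 6, 5, 2, 1)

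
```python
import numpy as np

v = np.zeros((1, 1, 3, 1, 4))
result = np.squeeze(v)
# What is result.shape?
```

(3, 4)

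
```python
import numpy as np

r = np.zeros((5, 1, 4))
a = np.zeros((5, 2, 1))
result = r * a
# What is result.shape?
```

(5, 2, 4)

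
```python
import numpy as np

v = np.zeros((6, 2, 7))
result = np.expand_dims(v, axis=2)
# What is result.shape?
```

(6, 2, 1, 7)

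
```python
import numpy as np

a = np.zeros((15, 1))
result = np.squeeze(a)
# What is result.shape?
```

(15,)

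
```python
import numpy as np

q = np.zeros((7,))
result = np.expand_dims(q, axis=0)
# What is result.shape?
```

(1, 7)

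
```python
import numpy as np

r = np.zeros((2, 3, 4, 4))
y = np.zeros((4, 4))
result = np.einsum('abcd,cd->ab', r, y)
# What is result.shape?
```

(2, 3)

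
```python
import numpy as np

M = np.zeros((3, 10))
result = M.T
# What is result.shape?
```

(10, 3)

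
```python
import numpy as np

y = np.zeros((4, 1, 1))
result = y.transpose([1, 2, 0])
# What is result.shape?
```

(1, 1, 4)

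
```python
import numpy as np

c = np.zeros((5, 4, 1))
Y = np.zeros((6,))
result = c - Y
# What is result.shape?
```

(5, 4, 6)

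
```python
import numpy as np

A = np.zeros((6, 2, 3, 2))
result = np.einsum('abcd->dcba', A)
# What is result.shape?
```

(2, 3, 2, 6)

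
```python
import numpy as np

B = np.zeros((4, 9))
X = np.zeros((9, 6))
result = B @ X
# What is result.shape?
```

(4, 6)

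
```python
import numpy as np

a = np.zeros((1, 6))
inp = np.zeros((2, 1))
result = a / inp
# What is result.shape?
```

(2, 6)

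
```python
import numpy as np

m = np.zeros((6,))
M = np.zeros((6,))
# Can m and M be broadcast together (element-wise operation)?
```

Yes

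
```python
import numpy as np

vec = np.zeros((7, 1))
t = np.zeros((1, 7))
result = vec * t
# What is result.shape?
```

(7, 7)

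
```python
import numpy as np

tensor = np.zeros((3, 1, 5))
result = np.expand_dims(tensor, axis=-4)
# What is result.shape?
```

(1, 3, 1, 5)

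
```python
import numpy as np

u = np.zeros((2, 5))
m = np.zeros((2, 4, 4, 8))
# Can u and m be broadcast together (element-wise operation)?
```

No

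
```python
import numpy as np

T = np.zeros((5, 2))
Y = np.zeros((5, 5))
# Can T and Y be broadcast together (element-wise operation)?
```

No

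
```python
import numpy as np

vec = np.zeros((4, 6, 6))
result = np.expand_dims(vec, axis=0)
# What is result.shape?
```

(1, 4, 6, 6)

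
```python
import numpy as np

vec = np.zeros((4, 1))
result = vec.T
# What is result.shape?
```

(1, 4)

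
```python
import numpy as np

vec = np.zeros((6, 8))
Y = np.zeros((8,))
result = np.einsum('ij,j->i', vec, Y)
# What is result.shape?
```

(6,)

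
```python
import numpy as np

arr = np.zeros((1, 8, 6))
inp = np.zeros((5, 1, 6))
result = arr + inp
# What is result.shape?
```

(5, 8, 6)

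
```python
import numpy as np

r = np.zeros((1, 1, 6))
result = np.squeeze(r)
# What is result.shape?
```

(6,)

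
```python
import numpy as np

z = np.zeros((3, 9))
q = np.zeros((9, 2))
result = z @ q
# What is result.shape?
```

(3, 2)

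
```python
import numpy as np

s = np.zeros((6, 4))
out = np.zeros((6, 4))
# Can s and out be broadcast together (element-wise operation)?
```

Yes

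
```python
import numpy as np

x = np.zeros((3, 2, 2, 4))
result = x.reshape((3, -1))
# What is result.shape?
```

(3, 16)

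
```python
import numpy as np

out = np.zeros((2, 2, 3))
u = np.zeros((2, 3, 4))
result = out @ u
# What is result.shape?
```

(2, 2, 4)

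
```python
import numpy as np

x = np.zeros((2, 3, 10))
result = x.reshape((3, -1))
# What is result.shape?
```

(3, 20)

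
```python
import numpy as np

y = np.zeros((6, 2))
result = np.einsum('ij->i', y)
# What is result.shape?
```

(6,)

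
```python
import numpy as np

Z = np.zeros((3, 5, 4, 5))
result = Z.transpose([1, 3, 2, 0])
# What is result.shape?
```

(5, 5, 4, 3)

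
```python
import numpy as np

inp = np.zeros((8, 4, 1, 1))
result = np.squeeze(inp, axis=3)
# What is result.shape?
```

(8, 4, 1)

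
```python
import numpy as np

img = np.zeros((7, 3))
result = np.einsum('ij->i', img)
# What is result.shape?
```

(7,)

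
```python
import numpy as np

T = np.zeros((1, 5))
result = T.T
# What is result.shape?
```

(5, 1)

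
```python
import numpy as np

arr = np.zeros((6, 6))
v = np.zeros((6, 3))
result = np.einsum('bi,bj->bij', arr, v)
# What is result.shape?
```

(6, 6, 3)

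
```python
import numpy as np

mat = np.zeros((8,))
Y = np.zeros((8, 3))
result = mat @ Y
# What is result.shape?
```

(3,)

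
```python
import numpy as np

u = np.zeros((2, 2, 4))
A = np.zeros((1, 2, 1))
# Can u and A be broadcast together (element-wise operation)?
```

Yes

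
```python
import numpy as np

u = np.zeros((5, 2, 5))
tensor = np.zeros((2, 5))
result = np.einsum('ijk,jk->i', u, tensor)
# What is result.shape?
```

(5,)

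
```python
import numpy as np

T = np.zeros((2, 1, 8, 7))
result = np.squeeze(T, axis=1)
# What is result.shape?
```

(2, 8, 7)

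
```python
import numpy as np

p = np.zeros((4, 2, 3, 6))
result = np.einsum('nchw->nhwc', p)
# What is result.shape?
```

(4, 3, 6, 2)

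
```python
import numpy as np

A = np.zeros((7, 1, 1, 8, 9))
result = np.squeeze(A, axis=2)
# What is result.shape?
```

(7, 1, 8, 9)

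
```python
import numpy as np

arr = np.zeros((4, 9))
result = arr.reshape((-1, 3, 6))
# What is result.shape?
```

(2, 3, 6)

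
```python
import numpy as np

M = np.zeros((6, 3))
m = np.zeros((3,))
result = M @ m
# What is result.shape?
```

(6,)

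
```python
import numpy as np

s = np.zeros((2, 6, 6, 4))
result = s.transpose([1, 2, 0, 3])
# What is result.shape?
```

(6, 6, 2, 4)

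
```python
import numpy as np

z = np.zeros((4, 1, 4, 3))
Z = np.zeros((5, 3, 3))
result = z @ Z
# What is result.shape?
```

(4, 5, 4, 3)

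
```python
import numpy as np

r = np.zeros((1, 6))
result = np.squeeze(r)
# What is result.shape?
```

(6,)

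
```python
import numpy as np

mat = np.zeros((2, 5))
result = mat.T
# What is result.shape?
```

(5, 2)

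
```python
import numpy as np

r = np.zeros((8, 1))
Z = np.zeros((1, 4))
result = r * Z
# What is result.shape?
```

(8, 4)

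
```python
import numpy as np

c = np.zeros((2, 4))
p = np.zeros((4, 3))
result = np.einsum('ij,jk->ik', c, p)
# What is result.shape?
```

(2, 3)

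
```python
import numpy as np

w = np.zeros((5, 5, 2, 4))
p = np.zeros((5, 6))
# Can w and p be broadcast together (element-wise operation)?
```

No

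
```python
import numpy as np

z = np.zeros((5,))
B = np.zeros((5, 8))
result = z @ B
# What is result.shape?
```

(8,)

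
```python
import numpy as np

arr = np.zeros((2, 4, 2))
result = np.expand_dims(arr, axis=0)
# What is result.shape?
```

(1, 2, 4, 2)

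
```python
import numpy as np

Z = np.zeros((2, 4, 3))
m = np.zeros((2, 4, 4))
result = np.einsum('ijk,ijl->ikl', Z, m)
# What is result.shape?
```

(2, 3, 4)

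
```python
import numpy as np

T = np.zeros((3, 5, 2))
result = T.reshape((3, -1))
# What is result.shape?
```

(3, 10)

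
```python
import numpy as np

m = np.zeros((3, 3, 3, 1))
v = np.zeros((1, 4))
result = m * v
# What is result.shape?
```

(3, 3, 3, 4)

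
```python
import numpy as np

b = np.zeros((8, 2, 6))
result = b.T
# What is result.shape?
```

(6, 2, 8)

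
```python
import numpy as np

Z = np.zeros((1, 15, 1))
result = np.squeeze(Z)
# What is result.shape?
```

(15,)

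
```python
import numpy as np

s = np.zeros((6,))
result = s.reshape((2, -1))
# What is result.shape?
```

(2, 3)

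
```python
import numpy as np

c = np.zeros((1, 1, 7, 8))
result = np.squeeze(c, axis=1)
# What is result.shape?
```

(1, 7, 8)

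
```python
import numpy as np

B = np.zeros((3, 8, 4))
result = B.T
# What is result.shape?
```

(4, 8, 3)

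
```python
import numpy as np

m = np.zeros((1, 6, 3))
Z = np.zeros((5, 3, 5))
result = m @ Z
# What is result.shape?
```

(5, 6, 5)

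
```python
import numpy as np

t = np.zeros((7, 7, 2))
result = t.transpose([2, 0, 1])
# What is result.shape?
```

(2, 7, 7)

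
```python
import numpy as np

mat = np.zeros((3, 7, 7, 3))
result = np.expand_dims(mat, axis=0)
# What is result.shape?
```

(1, 3, 7, 7, 3)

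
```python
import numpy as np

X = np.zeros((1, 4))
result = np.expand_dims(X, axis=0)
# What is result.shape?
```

(1, 1, 4)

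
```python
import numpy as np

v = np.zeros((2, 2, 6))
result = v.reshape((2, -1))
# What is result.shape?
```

(2, 12)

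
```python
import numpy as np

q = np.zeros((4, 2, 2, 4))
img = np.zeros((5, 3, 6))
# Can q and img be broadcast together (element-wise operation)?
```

No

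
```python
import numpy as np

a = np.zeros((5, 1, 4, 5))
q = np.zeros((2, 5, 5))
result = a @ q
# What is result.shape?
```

(5, 2, 4, 5)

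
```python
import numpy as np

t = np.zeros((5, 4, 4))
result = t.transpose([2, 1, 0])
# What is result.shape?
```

(4, 4, 5)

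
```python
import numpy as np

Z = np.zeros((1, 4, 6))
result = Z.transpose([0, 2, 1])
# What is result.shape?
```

(1, 6, 4)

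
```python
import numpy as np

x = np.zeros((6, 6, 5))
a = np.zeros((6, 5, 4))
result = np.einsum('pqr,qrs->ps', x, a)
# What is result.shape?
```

(6, 4)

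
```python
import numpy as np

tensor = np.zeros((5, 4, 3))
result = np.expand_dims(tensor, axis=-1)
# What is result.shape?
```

(5, 4, 3, 1)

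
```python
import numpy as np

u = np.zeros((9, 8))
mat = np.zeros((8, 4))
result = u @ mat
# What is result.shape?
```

(9, 4)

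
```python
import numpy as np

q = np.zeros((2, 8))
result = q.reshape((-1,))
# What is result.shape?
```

(16,)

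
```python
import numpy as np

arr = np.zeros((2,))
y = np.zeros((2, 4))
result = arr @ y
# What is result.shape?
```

(4,)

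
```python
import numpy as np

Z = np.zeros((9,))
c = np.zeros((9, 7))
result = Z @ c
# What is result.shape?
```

(7,)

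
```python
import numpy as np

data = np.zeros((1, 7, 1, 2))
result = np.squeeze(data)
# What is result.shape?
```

(7, 2)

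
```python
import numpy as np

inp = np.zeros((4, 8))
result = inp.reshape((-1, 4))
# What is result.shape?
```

(8, 4)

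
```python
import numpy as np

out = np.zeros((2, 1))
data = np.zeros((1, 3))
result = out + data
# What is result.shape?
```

(2, 3)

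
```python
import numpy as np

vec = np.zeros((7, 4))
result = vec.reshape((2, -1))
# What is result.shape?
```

(2, 14)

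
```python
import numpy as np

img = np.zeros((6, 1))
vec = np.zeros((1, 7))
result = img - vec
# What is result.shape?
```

(6, 7)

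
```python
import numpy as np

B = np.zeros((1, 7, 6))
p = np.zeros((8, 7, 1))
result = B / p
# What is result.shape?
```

(8, 7, 6)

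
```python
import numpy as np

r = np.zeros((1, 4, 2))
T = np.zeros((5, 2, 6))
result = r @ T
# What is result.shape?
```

(5, 4, 6)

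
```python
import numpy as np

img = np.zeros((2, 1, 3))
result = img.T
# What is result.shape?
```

(3, 1, 2)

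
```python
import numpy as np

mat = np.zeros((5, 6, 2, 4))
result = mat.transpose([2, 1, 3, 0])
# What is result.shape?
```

(2, 6, 4, 5)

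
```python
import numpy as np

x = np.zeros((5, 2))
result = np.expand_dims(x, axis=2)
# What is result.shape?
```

(5, 2, 1)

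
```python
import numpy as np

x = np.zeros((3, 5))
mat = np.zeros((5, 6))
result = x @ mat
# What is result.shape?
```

(3, 6)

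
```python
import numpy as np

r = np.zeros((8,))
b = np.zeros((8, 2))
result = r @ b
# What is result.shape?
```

(2,)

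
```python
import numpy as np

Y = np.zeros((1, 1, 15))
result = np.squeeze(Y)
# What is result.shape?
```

(15,)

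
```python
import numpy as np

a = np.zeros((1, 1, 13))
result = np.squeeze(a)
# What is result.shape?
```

(13,)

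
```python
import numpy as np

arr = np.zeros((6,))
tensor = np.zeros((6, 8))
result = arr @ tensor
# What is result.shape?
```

(8,)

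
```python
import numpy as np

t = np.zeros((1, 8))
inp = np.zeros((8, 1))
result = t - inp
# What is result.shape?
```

(8, 8)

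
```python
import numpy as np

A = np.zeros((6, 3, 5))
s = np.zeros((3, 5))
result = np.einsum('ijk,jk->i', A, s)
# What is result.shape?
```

(6,)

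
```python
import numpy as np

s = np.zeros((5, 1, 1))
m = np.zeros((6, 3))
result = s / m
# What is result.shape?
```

(5, 6, 3)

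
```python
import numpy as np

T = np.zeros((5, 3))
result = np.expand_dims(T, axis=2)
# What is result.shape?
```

(5, 3, 1)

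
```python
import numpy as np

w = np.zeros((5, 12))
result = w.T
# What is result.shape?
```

(12, 5)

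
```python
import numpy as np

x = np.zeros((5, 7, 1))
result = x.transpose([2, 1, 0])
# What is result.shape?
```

(1, 7, 5)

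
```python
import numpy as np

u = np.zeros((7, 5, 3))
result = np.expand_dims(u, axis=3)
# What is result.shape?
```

(7, 5, 3, 1)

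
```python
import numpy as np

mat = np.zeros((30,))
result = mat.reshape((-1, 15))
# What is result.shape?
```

(2, 15)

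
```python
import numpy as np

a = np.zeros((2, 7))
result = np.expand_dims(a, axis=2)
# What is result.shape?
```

(2, 7, 1)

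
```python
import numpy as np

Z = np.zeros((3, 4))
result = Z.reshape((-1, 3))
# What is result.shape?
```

(4, 3)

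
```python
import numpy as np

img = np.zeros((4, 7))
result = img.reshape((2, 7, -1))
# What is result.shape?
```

(2, 7, 2)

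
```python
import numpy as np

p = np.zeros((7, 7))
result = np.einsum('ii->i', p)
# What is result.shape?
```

(7,)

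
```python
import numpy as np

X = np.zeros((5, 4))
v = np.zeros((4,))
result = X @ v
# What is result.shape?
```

(5,)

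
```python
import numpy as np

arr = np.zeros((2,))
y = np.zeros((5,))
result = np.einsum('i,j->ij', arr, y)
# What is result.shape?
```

(2, 5)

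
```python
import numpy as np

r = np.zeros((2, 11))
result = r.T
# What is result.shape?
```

(11, 2)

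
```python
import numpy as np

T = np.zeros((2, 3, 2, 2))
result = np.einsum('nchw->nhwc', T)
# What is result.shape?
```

(2, 2, 2, 3)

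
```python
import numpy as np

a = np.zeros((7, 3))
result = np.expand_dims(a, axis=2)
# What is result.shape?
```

(7, 3, 1)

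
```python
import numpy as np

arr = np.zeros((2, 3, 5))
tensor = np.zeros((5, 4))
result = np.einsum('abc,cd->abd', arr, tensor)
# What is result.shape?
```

(2, 3, 4)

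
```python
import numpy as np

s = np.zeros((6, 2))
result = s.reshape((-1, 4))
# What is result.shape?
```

(3, 4)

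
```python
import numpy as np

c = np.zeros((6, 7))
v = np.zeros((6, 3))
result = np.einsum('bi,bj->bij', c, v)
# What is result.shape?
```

(6, 7, 3)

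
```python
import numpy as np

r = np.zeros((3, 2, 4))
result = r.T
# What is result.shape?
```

(4, 2, 3)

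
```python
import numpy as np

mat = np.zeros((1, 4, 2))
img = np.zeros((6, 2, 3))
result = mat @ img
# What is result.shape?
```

(6, 4, 3)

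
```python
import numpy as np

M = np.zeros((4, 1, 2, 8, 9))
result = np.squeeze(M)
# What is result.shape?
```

(4, 2, 8, 9)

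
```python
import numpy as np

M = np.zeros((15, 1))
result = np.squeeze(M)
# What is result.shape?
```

(15,)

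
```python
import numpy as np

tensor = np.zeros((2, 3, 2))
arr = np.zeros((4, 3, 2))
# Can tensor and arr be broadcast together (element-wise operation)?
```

No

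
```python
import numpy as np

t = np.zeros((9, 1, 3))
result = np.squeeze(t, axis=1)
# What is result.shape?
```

(9, 3)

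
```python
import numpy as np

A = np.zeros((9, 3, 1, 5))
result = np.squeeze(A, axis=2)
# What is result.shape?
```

(9, 3, 5)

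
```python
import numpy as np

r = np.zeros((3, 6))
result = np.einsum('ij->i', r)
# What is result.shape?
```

(3,)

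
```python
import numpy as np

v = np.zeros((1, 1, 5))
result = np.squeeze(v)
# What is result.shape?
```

(5,)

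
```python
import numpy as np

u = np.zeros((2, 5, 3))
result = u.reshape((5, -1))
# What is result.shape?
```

(5, 6)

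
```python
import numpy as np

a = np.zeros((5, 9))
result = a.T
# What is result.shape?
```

(9, 5)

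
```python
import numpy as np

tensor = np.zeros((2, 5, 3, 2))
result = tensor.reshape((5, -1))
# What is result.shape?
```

(5, 12)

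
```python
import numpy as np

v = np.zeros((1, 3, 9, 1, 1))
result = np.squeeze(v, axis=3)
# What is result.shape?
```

(1, 3, 9, 1)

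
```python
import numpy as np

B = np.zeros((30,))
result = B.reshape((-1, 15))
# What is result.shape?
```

(2, 15)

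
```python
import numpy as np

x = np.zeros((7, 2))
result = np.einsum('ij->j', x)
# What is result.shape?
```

(2,)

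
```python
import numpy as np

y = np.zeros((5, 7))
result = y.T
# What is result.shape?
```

(7, 5)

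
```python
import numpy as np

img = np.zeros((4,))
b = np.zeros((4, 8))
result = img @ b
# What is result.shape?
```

(8,)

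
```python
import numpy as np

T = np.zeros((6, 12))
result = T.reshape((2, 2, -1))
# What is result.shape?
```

(2, 2, 18)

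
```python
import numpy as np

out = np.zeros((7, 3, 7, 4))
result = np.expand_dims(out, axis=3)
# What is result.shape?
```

(7, 3, 7, 1, 4)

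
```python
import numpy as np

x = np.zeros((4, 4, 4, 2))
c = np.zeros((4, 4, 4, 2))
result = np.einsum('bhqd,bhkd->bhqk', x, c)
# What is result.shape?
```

(4, 4, 4, 4)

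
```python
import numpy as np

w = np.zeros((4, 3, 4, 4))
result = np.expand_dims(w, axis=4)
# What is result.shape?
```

(4, 3, 4, 4, 1)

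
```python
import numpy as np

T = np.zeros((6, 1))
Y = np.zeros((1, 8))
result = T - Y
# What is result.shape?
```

(6, 8)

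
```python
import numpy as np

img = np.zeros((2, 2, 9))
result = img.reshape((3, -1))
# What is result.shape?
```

(3, 12)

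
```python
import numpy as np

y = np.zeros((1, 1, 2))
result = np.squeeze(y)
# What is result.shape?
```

(2,)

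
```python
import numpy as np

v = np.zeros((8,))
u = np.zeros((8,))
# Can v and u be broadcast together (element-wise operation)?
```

Yes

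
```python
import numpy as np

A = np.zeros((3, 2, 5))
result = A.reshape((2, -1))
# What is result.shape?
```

(2, 15)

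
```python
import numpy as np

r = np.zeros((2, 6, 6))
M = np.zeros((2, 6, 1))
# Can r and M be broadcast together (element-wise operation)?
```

Yes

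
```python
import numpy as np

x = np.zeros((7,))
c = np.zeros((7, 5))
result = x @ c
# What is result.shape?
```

(5,)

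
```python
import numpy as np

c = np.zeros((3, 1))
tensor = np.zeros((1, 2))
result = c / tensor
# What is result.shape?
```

(3, 2)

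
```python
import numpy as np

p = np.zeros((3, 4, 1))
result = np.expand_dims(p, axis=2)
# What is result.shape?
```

(3, 4, 1, 1)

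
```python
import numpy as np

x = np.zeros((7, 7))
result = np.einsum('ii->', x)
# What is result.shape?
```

()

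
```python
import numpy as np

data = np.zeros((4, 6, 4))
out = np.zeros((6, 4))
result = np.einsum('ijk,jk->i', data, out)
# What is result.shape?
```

(4,)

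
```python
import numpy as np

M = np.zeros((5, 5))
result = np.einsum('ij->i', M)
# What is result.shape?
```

(5,)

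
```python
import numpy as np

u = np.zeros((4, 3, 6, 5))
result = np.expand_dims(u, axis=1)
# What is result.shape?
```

(4, 1, 3, 6, 5)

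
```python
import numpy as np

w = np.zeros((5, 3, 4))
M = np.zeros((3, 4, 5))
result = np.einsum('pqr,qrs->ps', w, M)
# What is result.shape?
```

(5, 5)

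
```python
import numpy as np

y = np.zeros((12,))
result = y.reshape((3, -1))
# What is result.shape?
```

(3, 4)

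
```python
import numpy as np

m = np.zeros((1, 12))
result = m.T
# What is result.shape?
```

(12, 1)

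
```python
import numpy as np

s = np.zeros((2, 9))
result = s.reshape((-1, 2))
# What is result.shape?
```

(9, 2)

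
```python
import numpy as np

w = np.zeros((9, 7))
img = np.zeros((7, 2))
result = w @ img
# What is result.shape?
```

(9, 2)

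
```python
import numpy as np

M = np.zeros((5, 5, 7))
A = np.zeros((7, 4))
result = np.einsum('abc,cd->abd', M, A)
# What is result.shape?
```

(5, 5, 4)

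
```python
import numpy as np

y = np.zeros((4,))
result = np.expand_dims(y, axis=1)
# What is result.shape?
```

(4, 1)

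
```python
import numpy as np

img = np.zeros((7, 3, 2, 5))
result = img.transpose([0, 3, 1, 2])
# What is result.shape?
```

(7, 5, 3, 2)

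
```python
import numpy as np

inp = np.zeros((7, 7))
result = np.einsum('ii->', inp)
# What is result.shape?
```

()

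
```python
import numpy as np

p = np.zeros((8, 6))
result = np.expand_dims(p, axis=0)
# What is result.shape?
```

(1, 8, 6)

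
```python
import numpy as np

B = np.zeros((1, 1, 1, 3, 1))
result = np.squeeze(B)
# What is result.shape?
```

(3,)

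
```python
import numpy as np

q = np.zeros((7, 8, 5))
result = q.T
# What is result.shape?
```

(5, 8, 7)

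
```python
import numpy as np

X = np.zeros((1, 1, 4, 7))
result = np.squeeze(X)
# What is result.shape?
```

(4, 7)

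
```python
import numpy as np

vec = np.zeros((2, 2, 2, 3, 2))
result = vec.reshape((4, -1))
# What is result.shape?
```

(4, 12)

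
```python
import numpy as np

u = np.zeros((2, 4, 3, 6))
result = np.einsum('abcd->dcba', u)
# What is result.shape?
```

(6, 3, 4, 2)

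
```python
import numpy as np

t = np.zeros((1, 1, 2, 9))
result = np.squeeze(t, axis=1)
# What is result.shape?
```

(1, 2, 9)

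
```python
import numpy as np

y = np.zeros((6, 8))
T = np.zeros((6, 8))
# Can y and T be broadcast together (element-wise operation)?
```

Yes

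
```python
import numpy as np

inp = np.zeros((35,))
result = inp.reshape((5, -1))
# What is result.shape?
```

(5, 7)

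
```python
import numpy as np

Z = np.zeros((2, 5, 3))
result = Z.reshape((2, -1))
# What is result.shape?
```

(2, 15)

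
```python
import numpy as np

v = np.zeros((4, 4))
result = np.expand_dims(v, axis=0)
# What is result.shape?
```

(1, 4, 4)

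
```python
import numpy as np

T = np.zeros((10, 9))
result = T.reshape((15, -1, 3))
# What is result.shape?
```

(15, 2, 3)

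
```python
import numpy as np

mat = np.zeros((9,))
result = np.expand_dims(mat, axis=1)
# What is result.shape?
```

(9, 1)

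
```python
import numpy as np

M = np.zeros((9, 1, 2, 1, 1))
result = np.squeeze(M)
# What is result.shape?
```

(9, 2)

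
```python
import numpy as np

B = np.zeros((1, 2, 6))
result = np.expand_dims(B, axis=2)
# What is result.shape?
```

(1, 2, 1, 6)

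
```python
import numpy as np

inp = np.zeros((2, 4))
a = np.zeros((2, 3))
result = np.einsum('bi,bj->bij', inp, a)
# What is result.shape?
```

(2, 4, 3)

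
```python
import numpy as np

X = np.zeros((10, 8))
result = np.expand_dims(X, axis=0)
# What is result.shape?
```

(1, 10, 8)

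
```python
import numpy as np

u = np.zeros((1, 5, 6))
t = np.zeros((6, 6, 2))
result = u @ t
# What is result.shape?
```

(6, 5, 2)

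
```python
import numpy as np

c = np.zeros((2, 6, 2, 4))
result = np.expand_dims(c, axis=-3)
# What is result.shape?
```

(2, 6, 1, 2, 4)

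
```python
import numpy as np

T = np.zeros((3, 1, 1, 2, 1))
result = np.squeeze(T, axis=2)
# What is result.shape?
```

(3, 1, 2, 1)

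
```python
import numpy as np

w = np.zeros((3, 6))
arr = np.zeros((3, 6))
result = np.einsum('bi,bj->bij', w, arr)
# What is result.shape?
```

(3, 6, 6)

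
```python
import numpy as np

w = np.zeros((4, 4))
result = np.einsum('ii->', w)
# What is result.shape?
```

()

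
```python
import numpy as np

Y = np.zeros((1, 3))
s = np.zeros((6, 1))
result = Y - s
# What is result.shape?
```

(6, 3)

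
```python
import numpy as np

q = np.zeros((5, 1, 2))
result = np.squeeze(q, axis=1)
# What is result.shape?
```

(5, 2)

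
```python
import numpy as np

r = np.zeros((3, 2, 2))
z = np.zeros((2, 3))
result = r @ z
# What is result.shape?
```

(3, 2, 3)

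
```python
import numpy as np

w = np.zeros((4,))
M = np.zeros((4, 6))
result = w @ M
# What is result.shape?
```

(6,)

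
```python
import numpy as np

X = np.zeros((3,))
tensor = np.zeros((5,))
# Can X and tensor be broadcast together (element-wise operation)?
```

No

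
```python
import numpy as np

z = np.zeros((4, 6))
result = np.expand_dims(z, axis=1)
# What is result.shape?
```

(4, 1, 6)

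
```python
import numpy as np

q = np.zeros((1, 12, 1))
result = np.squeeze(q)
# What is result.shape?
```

(12,)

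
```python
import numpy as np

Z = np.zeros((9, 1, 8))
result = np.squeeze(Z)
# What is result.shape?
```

(9, 8)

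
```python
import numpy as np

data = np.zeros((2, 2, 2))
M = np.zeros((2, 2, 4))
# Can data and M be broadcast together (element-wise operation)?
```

No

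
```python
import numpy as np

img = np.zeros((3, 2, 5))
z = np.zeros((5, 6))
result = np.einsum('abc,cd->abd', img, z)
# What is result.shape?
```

(3, 2, 6)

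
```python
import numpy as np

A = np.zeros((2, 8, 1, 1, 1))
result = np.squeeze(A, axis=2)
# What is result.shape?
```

(2, 8, 1, 1)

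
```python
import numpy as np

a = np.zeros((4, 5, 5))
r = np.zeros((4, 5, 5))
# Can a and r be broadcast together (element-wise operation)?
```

Yes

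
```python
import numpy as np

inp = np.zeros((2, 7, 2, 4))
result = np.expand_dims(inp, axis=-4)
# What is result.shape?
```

(2, 1, 7, 2, 4)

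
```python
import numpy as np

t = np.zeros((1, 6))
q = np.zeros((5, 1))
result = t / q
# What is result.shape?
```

(5, 6)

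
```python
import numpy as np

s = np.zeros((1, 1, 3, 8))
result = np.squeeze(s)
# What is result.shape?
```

(3, 8)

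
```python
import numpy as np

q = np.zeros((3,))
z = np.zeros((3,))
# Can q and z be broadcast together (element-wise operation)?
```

Yes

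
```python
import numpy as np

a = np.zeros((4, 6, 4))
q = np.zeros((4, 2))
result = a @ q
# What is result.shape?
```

(4, 6, 2)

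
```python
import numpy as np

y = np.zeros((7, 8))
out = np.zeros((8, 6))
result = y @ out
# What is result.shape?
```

(7, 6)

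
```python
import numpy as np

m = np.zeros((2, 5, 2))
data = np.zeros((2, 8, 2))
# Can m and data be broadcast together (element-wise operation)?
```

No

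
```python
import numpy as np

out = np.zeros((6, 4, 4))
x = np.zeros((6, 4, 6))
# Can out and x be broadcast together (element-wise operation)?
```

No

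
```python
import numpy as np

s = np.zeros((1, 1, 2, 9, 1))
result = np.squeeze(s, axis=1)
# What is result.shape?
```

(1, 2, 9, 1)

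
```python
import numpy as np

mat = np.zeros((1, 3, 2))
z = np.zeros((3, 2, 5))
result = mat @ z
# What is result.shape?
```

(3, 3, 5)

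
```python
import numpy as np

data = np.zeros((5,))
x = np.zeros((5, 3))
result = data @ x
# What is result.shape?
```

(3,)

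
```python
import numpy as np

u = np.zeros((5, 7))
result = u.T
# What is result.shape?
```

(7, 5)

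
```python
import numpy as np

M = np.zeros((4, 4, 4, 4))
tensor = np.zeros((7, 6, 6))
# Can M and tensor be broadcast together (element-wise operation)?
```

No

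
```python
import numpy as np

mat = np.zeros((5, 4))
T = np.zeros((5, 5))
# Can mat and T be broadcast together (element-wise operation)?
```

No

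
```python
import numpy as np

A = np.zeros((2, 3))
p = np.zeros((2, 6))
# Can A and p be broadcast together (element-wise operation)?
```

No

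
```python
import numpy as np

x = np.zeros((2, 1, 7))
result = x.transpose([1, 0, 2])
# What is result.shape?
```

(1, 2, 7)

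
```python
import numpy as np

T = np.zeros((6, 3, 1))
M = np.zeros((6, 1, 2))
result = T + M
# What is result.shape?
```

(6, 3, 2)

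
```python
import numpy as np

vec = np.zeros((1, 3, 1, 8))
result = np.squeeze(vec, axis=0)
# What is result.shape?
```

(3, 1, 8)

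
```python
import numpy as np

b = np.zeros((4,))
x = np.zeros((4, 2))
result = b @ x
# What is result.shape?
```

(2,)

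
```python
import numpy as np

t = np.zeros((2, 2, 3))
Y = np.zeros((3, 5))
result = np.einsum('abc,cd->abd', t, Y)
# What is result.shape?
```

(2, 2, 5)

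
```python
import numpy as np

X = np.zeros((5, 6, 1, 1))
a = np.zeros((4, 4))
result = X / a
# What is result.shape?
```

(5, 6, 4, 4)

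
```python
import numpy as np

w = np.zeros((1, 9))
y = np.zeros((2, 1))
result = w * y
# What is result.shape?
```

(2, 9)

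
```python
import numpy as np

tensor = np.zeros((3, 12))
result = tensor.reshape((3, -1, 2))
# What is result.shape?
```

(3, 6, 2)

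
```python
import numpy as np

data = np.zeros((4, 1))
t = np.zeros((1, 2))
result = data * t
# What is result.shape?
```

(4, 2)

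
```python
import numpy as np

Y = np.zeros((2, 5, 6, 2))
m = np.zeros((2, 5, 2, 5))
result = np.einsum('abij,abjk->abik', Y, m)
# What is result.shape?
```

(2, 5, 6, 5)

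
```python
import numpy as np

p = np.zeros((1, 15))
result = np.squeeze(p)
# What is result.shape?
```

(15,)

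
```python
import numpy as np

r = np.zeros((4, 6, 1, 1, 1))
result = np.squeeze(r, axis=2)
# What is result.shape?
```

(4, 6, 1, 1)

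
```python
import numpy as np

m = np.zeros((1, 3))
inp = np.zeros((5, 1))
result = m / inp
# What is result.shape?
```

(5, 3)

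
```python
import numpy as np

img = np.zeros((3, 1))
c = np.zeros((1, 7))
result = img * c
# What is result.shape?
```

(3, 7)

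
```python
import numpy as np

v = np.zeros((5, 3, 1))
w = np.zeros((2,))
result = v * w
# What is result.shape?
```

(5, 3, 2)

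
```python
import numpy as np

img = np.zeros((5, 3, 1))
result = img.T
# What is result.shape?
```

(1, 3, 5)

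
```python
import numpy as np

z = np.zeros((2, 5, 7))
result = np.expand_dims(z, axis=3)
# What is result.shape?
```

(2, 5, 7, 1)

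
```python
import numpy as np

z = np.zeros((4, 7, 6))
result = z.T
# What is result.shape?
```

(6, 7, 4)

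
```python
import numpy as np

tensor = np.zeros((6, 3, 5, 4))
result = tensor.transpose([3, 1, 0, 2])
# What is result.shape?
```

(4, 3, 6, 5)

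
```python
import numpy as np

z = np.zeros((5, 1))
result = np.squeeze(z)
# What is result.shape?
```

(5,)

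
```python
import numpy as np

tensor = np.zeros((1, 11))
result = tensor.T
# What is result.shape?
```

(11, 1)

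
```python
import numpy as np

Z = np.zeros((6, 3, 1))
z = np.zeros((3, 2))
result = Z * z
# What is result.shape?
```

(6, 3, 2)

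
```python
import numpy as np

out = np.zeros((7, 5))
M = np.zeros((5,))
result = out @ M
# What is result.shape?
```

(7,)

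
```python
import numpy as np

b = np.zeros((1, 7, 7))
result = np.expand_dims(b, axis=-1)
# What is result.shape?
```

(1, 7, 7, 1)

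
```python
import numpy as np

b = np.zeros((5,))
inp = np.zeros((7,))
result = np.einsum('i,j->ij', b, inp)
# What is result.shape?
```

(5, 7)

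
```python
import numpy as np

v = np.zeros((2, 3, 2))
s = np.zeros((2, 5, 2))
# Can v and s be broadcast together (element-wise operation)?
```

No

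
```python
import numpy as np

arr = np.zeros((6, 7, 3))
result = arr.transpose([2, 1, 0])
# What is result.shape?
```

(3, 7, 6)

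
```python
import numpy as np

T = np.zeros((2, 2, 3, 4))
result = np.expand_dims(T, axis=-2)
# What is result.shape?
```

(2, 2, 3, 1, 4)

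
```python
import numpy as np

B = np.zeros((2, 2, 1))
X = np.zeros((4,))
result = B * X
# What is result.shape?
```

(2, 2, 4)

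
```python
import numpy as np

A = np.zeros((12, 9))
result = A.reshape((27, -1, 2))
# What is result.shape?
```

(27, 2, 2)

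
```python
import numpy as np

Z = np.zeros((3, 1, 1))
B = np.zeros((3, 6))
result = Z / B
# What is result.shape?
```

(3, 3, 6)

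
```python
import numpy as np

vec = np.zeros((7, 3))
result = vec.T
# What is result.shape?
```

(3, 7)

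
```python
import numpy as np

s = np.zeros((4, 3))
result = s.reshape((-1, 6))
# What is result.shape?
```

(2, 6)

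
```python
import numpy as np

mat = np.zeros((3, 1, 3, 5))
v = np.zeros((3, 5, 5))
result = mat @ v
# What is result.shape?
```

(3, 3, 3, 5)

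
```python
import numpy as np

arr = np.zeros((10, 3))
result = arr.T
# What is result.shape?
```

(3, 10)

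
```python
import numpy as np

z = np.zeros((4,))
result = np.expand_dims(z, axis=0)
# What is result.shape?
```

(1, 4)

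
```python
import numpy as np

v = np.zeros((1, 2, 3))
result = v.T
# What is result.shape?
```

(3, 2, 1)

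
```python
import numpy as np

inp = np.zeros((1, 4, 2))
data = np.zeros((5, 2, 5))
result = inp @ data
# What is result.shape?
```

(5, 4, 5)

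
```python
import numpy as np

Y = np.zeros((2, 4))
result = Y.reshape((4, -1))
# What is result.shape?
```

(4, 2)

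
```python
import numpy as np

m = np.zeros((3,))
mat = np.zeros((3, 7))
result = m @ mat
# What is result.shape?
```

(7,)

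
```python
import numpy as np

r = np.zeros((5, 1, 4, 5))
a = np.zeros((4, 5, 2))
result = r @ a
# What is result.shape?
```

(5, 4, 4, 2)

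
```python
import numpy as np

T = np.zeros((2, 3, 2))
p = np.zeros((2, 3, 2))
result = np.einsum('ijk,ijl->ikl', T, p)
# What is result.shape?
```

(2, 2, 2)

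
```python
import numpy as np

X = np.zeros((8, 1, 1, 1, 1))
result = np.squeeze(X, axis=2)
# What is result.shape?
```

(8, 1, 1, 1)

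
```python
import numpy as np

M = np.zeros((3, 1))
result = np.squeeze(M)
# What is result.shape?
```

(3,)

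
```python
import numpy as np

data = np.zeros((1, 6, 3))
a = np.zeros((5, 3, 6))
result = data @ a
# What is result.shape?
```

(5, 6, 6)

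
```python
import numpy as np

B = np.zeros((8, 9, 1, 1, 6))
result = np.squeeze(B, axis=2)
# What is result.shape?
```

(8, 9, 1, 6)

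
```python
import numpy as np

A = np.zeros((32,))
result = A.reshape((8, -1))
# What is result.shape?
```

(8, 4)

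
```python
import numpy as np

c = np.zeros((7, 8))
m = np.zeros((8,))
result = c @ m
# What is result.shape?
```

(7,)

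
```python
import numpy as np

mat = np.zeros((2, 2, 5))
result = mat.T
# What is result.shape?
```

(5, 2, 2)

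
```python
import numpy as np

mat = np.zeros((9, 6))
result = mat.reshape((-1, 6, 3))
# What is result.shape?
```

(3, 6, 3)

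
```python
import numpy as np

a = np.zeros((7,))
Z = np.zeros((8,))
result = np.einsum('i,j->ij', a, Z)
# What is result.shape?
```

(7, 8)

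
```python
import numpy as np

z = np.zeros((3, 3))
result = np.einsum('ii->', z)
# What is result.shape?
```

()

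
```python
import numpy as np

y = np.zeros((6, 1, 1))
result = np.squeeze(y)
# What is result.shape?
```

(6,)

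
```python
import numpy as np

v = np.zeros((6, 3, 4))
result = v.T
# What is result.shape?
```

(4, 3, 6)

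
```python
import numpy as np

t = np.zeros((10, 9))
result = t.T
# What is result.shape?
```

(9, 10)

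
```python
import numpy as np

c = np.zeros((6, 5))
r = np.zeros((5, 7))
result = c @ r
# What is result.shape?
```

(6, 7)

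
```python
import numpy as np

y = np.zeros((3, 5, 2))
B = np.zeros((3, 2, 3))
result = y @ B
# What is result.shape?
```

(3, 5, 3)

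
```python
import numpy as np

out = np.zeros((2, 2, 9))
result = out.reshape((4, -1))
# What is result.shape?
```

(4, 9)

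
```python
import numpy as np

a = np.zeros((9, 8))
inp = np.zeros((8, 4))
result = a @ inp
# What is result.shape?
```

(9, 4)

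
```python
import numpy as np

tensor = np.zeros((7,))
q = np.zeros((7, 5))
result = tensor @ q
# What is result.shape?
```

(5,)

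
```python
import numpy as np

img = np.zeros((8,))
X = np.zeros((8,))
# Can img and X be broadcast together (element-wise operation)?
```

Yes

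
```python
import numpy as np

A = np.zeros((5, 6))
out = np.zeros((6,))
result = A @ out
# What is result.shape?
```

(5,)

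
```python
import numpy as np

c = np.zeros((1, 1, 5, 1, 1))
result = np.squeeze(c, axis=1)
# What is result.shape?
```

(1, 5, 1, 1)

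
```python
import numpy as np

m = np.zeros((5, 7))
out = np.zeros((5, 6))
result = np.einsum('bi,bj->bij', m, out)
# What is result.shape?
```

(5, 7, 6)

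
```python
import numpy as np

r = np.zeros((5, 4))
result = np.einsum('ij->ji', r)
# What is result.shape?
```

(4, 5)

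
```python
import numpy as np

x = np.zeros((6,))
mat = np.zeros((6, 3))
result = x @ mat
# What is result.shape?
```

(3,)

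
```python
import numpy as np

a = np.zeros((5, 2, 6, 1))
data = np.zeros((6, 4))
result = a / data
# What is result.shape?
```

(5, 2, 6, 4)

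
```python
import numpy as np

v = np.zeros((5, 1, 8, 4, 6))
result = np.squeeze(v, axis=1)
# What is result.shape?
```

(5, 8, 4, 6)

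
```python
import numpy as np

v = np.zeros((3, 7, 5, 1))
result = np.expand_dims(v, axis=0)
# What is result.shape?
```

(1, 3, 7, 5, 1)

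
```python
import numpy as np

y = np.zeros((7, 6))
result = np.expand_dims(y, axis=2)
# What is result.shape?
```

(7, 6, 1)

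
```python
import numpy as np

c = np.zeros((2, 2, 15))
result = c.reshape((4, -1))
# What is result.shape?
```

(4, 15)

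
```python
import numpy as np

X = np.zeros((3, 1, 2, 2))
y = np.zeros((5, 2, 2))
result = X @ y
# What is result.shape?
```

(3, 5, 2, 2)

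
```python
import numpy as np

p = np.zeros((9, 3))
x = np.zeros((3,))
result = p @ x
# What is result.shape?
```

(9,)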